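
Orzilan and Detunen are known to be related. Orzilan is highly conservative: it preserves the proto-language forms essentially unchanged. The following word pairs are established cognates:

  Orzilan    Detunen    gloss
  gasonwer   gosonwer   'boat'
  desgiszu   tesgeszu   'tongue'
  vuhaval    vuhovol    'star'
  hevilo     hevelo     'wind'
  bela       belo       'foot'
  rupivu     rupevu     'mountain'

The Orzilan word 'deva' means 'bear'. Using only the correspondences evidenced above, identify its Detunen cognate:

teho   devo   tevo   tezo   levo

desgiszu ~ tesgeszu — Orzilan d corresponds to Detunen t word-initially before a front vowel.
bela ~ belo — Orzilan a corresponds to Detunen o word-finally.
Applying these to Orzilan 'deva':
  deva → teva   (d→t word-initially before a front vowel)
  teva → tevo   (a→o word-finally)
So the Detunen cognate is 'tevo'.

tevo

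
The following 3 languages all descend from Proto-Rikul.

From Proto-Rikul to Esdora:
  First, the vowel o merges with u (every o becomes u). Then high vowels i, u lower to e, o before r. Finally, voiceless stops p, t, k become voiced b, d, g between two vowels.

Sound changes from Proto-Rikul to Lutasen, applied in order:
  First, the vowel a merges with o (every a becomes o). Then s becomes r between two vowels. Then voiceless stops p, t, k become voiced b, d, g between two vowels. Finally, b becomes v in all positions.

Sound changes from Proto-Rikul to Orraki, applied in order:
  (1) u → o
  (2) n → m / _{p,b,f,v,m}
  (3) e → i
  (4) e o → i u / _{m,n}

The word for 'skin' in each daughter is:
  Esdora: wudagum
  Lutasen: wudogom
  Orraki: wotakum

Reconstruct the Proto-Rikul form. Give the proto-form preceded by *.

Position 2: Esdora has u, Lutasen has u, Orraki has o. Lutasen preserves u here (none of its changes turn any other segment into u), so the proto-segment is *u.
Position 3: Esdora has d, Lutasen has d, Orraki has t. Orraki preserves t here (none of its changes turn any other segment into t), so the proto-segment is *t.
Verify the candidate proto-form against each daughter:
Esdora: *wutakom > wutakum > wudagum  (by vowel merger, intervocalic voicing)
Lutasen: *wutakom
  wutakom → wutokom   [vowel merger]
  wutokom (rule 2 does not apply)
  wutokom → wudogom   [intervocalic voicing]
  wudogom (rule 4 does not apply)
  giving Lutasen wudogom.
Orraki: start from *wutakom.
  rule 1 (vowel merger): wutakom → wotakom
  rule 2: no change — wotakom
  rule 3: no change — wotakom
  rule 4 (pre-nasal raising): wotakom → wotakum
  ⇒ Orraki wotakum
Only *wutakom yields all of Esdora wudagum, Lutasen wudogom, Orraki wotakum.

*wutakom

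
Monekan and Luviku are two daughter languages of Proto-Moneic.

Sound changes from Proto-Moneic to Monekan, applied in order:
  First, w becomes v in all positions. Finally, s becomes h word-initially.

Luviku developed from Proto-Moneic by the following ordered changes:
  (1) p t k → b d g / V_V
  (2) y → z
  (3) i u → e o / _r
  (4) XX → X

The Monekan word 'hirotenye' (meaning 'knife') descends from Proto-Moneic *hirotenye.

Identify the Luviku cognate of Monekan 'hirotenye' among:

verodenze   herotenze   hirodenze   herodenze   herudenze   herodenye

herodenze

Luviku: *hirotenye
  hirotenye → hirodenye   [intervocalic voicing]
  hirodenye → hirodenze   [unconditioned shift]
  hirodenze → herodenze   [pre-rhotic lowering]
  herodenze (rule 4 does not apply)
  giving Luviku herodenze.
The other candidates each miss or misapply at least one Luviku change.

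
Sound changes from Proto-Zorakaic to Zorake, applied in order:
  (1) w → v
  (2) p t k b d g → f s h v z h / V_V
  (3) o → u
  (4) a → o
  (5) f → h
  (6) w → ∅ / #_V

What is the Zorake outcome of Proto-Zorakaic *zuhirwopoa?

zuhirvuhuo

Zorake: start from *zuhirwopoa.
  rule 1 (unconditioned shift): zuhirwopoa → zuhirvopoa
  rule 2 (intervocalic lenition): zuhirvopoa → zuhirvofoa
  rule 3 (vowel merger): zuhirvofoa → zuhirvufua
  rule 4 (vowel merger): zuhirvufua → zuhirvufuo
  rule 5 (unconditioned shift): zuhirvufuo → zuhirvuhuo
  rule 6: no change — zuhirvuhuo
  ⇒ Zorake zuhirvuhuo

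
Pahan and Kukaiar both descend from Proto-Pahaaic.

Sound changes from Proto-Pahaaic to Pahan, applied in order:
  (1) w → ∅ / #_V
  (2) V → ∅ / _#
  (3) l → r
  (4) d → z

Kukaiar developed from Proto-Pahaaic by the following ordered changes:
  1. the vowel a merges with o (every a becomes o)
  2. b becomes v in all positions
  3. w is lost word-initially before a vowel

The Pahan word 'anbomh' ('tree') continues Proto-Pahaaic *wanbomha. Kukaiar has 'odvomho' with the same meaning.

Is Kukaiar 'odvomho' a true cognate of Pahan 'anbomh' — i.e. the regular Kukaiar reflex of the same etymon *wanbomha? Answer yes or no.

no

Derive the expected Kukaiar reflex of *wanbomha:
Kukaiar: *wanbomha > wonbomho > wonvomho > onvomho  (by vowel merger, unconditioned shift, glide loss)
The regular Kukaiar reflex would be 'onvomho', but the attested form is 'odvomho'. The correspondence is irregular, so they are not cognates (the Kukaiar form has a different source).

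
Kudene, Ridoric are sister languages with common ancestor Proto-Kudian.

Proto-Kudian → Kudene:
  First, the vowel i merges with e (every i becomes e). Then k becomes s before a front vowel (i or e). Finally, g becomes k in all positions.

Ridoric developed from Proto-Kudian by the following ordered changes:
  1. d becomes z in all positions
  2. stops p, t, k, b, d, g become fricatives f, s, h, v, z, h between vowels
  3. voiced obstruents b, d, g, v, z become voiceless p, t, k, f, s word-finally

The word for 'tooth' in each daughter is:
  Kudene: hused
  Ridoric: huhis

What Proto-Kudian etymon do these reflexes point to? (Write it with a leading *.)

*hukid

Position 3: Kudene has s, Ridoric has h. Taking the neighbouring segments as reconstructed: Kudene s could go back to *k or *s; Ridoric h could go back to *k or *g or *h — the one source consistent with every daughter is *k.
Position 5: Kudene has d, Ridoric has s. Kudene preserves d here (none of its changes turn any other segment into d), so the proto-segment is *d.
Position 4: Kudene has e, Ridoric has i. Ridoric preserves i here (none of its changes turn any other segment into i), so the proto-segment is *i.
Continuing position by position gives *hukid; check it forward:
Kudene: *hukid > huked > hused  (by vowel merger, palatalisation)
Ridoric: *hukid > hukiz > huhiz > huhis  (by unconditioned shift, intervocalic lenition, final devoicing)
*hukid is the unique common source.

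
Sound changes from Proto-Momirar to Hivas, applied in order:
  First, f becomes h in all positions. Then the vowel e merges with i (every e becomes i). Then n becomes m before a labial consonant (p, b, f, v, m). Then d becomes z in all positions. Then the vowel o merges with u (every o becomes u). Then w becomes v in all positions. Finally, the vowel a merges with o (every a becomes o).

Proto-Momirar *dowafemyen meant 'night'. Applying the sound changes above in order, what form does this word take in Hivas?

zuvohimyin

Hivas: *dowafemyen > dowahemyen > dowahimyin > zowahimyin > zuwahimyin > zuvahimyin > zuvohimyin  (by unconditioned shift, vowel merger, unconditioned shift, vowel merger, unconditioned shift, vowel merger)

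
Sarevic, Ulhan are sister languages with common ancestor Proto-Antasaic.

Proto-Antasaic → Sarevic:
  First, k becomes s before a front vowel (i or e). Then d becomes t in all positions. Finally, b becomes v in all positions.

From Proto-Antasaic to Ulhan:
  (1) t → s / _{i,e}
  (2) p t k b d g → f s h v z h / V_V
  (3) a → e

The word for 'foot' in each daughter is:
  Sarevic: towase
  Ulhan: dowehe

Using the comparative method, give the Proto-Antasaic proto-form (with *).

Position 5: Sarevic has s, Ulhan has h. Taking the neighbouring segments as reconstructed: Sarevic s could go back to *k or *s; Ulhan h could go back to *k or *g or *h — the one source consistent with every daughter is *k.
Position 4: Sarevic has a, Ulhan has e. Sarevic preserves a here (none of its changes turn any other segment into a), so the proto-segment is *a.
Position 1: Sarevic has t, Ulhan has d. Ulhan preserves d here (none of its changes turn any other segment into d), so the proto-segment is *d.
Verify the candidate proto-form against each daughter:
Sarevic: *dowake > dowase > towase  (by palatalisation, unconditioned shift)
Ulhan: start from *dowake.
  rule 1: no change — dowake
  rule 2 (intervocalic lenition): dowake → dowahe
  rule 3 (vowel merger): dowahe → dowehe
  ⇒ Ulhan dowehe
*dowake is the unique common source.

*dowake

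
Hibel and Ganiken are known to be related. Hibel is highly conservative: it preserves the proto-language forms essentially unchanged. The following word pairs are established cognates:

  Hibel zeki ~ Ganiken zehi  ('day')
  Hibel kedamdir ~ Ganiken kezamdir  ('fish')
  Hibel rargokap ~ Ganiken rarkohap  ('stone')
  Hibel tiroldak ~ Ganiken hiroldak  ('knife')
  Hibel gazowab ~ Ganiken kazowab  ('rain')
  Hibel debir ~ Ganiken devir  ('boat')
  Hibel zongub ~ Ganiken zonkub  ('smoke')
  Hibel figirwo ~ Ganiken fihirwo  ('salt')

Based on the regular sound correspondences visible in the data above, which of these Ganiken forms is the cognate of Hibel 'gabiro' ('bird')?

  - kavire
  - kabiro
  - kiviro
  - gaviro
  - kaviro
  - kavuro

gazowab ~ kazowab — Hibel g corresponds to Ganiken k word-initially before a back vowel.
debir ~ devir — Hibel b corresponds to Ganiken v between vowels (before a front vowel).
Applying these to Hibel 'gabiro':
  gabiro → kabiro   (g→k word-initially before a back vowel)
  kabiro → kaviro   (b→v between vowels (before a front vowel))
So the Ganiken cognate is 'kaviro'.

kaviro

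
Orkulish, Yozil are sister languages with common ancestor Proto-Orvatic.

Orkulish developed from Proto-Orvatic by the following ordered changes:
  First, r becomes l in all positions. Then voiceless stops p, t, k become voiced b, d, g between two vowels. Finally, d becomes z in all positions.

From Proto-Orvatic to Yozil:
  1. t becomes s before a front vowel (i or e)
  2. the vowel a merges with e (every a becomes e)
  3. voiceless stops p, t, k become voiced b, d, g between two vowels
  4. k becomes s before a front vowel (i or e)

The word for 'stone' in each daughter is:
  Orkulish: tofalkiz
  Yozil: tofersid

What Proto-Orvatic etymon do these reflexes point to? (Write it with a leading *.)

Position 5: Orkulish has l, Yozil has r. Yozil preserves r here (none of its changes turn any other segment into r), so the proto-segment is *r.
Position 4: Orkulish has a, Yozil has e. Orkulish preserves a here (none of its changes turn any other segment into a), so the proto-segment is *a.
Position 8: Orkulish has z, Yozil has d. Taking the neighbouring segments as reconstructed: Orkulish z could go back to *d or *z; Yozil d can only go back to *d — the one source consistent with every daughter is *d.
This points to *tofarkid. Verify forward in each daughter:
Orkulish: *tofarkid > tofalkid > tofalkiz  (by unconditioned shift, unconditioned shift)
Yozil: *tofarkid
  tofarkid (rule 1 does not apply)
  tofarkid → toferkid   [vowel merger]
  toferkid (rule 3 does not apply)
  toferkid → tofersid   [palatalisation]
  giving Yozil tofersid.
Only *tofarkid yields all of Orkulish tofalkiz, Yozil tofersid.

*tofarkid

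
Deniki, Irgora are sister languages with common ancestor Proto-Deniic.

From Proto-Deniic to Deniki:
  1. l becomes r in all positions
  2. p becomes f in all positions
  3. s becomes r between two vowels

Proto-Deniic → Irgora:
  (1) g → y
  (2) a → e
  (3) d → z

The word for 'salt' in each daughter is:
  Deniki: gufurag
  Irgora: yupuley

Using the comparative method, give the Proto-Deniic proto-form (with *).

*gupulag

Position 5: Deniki has r, Irgora has l. Irgora preserves l here (none of its changes turn any other segment into l), so the proto-segment is *l.
Position 6: Deniki has a, Irgora has e. Deniki preserves a here (none of its changes turn any other segment into a), so the proto-segment is *a.
Continuing position by position gives *gupulag; check it forward:
Deniki: *gupulag
  gupulag → gupurag   [unconditioned shift]
  gupurag → gufurag   [unconditioned shift]
  gufurag (rule 3 does not apply)
  giving Deniki gufurag.
Irgora: start from *gupulag.
  rule 1 (unconditioned shift): gupulag → yupulay
  rule 2 (vowel merger): yupulay → yupuley
  rule 3: no change — yupuley
  ⇒ Irgora yupuley
Only *gupulag yields all of Deniki gufurag, Irgora yupuley.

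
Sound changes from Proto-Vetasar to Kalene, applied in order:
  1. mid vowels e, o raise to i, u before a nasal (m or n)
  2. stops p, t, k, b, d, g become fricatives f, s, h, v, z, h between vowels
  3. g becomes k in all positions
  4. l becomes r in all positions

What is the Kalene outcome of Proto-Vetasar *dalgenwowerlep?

Kalene: start from *dalgenwowerlep.
  rule 1 (pre-nasal raising): dalgenwowerlep → dalginwowerlep
  rule 2: no change — dalginwowerlep
  rule 3 (unconditioned shift): dalginwowerlep → dalkinwowerlep
  rule 4 (unconditioned shift): dalkinwowerlep → darkinwowerrep
  ⇒ Kalene darkinwowerrep

darkinwowerrep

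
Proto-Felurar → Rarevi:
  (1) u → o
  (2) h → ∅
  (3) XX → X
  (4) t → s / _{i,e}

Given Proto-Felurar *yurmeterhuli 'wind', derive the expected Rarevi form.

Rarevi: *yurmeterhuli
  yurmeterhuli → yormeterholi   [vowel merger]
  yormeterholi → yormeteroli   [h-loss]
  yormeteroli (rule 3 does not apply)
  yormeteroli → yormeseroli   [palatalisation]
  giving Rarevi yormeseroli.

yormeseroli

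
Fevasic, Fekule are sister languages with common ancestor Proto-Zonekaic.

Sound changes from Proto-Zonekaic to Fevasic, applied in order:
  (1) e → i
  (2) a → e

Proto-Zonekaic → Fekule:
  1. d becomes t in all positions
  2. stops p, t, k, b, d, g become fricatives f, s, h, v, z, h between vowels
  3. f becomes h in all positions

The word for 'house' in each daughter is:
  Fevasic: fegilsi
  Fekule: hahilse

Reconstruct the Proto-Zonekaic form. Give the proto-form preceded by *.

*fagilse

Position 3: Fevasic has g, Fekule has h. Fevasic preserves g here (none of its changes turn any other segment into g), so the proto-segment is *g.
Position 7: Fevasic has i, Fekule has e. Fekule preserves e here (none of its changes turn any other segment into e), so the proto-segment is *e.
Continuing position by position gives *fagilse; check it forward:
Fevasic: *fagilse
  fagilse → fagilsi   [vowel merger]
  fagilsi → fegilsi   [vowel merger]
  giving Fevasic fegilsi.
Fekule: start from *fagilse.
  rule 1: no change — fagilse
  rule 2 (intervocalic lenition): fagilse → fahilse
  rule 3 (unconditioned shift): fahilse → hahilse
  ⇒ Fekule hahilse
*fagilse is the unique common source.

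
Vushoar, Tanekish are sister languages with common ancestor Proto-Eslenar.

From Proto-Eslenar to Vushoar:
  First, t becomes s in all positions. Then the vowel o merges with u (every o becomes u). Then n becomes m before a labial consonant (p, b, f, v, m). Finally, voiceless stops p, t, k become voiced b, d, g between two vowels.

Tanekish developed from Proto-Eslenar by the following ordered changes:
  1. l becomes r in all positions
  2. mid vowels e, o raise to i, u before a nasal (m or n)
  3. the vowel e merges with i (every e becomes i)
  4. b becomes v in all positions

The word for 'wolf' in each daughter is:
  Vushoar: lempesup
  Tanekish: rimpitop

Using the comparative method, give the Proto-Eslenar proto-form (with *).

*lempetop

Position 1: Vushoar has l, Tanekish has r. Vushoar preserves l here (none of its changes turn any other segment into l), so the proto-segment is *l.
Position 5: Vushoar has e, Tanekish has i. Vushoar preserves e here (none of its changes turn any other segment into e), so the proto-segment is *e.
Verify the candidate proto-form against each daughter:
Vushoar: *lempetop
  lempetop → lempesop   [unconditioned shift]
  lempesop → lempesup   [vowel merger]
  lempesup (rule 3 does not apply)
  lempesup (rule 4 does not apply)
  giving Vushoar lempesup.
Tanekish: start from *lempetop.
  rule 1 (unconditioned shift): lempetop → rempetop
  rule 2 (pre-nasal raising): rempetop → rimpetop
  rule 3 (vowel merger): rimpetop → rimpitop
  rule 4: no change — rimpitop
  ⇒ Tanekish rimpitop
Only *lempetop yields all of Vushoar lempesup, Tanekish rimpitop.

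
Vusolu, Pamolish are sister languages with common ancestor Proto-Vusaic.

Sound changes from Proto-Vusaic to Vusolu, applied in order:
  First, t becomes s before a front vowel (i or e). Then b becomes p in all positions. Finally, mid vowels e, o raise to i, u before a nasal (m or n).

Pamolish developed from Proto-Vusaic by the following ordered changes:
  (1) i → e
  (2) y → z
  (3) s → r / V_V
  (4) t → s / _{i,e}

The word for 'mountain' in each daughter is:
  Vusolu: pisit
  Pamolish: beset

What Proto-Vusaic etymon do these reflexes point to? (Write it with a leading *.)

Position 3: Vusolu has s, Pamolish has s. Taking the neighbouring segments as reconstructed: Vusolu s could go back to *t or *s; Pamolish s can only go back to *t — the one source consistent with every daughter is *t.
Position 4: Vusolu has i, Pamolish has e. Taking the neighbouring segments as reconstructed: Vusolu i can only go back to *i; Pamolish e could go back to *e or *i — the one source consistent with every daughter is *i.
Position 1: Vusolu has p, Pamolish has b. Pamolish preserves b here (none of its changes turn any other segment into b), so the proto-segment is *b.
This points to *bitit. Verify forward in each daughter:
Vusolu: *bitit > bisit > pisit  (by palatalisation, unconditioned shift)
Pamolish: start from *bitit.
  rule 1 (vowel merger): bitit → betet
  rule 2: no change — betet
  rule 3: no change — betet
  rule 4 (palatalisation): betet → beset
  ⇒ Pamolish beset
Only *bitit yields all of Vusolu pisit, Pamolish beset.

*bitit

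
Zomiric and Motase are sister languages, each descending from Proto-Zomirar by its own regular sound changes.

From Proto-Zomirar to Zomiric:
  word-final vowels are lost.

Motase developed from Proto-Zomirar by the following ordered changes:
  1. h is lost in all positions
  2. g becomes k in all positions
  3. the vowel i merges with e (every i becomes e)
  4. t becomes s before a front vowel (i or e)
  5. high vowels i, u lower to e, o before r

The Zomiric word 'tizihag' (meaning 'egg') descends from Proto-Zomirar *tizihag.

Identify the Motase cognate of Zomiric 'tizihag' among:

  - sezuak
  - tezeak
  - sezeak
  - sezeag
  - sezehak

sezeak

Motase: *tizihag
  tizihag → tiziag   [h-loss]
  tiziag → tiziak   [unconditioned shift]
  tiziak → tezeak   [vowel merger]
  tezeak → sezeak   [palatalisation]
  sezeak (rule 5 does not apply)
  giving Motase sezeak.
Among the options, 'sezeak' alone shows every Motase change applied in order.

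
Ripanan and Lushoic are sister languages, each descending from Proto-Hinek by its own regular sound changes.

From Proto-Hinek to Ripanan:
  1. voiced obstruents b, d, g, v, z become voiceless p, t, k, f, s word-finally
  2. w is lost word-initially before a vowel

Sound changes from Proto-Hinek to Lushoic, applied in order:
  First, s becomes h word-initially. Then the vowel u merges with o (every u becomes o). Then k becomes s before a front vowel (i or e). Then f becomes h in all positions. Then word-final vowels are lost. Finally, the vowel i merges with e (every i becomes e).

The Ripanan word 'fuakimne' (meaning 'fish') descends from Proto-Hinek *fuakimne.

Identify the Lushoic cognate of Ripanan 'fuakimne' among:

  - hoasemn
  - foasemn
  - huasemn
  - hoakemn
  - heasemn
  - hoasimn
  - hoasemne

hoasemn

Lushoic: start from *fuakimne.
  rule 1: no change — fuakimne
  rule 2 (vowel merger): fuakimne → foakimne
  rule 3 (palatalisation): foakimne → foasimne
  rule 4 (unconditioned shift): foasimne → hoasimne
  rule 5 (apocope): hoasimne → hoasimn
  rule 6 (vowel merger): hoasimn → hoasemn
  ⇒ Lushoic hoasemn
Only 'hoasemn' matches the regular Lushoic development of *fuakimne.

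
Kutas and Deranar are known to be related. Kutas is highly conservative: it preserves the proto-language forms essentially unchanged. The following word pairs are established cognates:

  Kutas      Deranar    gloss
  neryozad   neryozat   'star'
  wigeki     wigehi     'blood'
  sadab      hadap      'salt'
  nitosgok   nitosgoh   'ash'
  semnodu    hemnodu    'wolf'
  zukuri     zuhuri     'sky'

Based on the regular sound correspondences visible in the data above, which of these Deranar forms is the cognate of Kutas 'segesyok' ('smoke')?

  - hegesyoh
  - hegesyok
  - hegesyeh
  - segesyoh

semnodu ~ hemnodu — Kutas s corresponds to Deranar h word-initially before a front vowel.
nitosgok ~ nitosgoh — Kutas k corresponds to Deranar h word-finally.
Applying these to Kutas 'segesyok':
  segesyok → hegesyok   (s→h word-initially before a front vowel)
  hegesyok → hegesyoh   (k→h word-finally)
So the Deranar cognate is 'hegesyoh'.

hegesyoh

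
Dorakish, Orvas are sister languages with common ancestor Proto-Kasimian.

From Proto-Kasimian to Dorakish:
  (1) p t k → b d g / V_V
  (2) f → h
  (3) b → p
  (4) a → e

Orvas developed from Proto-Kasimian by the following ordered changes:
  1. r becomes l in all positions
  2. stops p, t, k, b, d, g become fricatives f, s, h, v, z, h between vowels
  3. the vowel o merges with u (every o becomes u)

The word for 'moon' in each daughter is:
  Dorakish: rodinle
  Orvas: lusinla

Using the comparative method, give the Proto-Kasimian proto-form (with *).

Position 1: Dorakish has r, Orvas has l. Dorakish preserves r here (none of its changes turn any other segment into r), so the proto-segment is *r.
Position 2: Dorakish has o, Orvas has u. Dorakish preserves o here (none of its changes turn any other segment into o), so the proto-segment is *o.
Position 7: Dorakish has e, Orvas has a. Orvas preserves a here (none of its changes turn any other segment into a), so the proto-segment is *a.
Verify the candidate proto-form against each daughter:
Dorakish: start from *rotinla.
  rule 1 (intervocalic voicing): rotinla → rodinla
  rule 2: no change — rodinla
  rule 3: no change — rodinla
  rule 4 (vowel merger): rodinla → rodinle
  ⇒ Dorakish rodinle
Orvas: start from *rotinla.
  rule 1 (unconditioned shift): rotinla → lotinla
  rule 2 (intervocalic lenition): lotinla → losinla
  rule 3 (vowel merger): losinla → lusinla
  ⇒ Orvas lusinla
No other proto-form is consistent with every reflex, so the reconstruction is *rotinla.

*rotinla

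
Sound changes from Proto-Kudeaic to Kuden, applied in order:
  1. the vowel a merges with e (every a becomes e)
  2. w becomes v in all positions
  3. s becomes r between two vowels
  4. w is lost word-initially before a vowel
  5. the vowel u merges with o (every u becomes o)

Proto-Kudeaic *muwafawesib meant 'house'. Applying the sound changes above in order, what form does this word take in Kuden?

movefeverib

Kuden: start from *muwafawesib.
  rule 1 (vowel merger): muwafawesib → muwefewesib
  rule 2 (unconditioned shift): muwefewesib → muvefevesib
  rule 3 (rhotacism): muvefevesib → muvefeverib
  rule 4: no change — muvefeverib
  rule 5 (vowel merger): muvefeverib → movefeverib
  ⇒ Kuden movefeverib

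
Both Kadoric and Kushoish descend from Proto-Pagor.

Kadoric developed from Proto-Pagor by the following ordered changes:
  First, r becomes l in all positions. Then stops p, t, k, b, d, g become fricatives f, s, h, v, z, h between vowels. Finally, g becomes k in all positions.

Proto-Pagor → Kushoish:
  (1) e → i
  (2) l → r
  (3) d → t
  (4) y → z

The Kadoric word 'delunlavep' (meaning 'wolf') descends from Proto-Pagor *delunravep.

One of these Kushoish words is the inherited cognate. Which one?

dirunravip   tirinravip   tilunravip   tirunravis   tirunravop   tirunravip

Kushoish: start from *delunravep.
  rule 1 (vowel merger): delunravep → dilunravip
  rule 2 (unconditioned shift): dilunravip → dirunravip
  rule 3 (unconditioned shift): dirunravip → tirunravip
  rule 4: no change — tirunravip
  ⇒ Kushoish tirunravip
The other candidates each miss or misapply at least one Kushoish change.

tirunravip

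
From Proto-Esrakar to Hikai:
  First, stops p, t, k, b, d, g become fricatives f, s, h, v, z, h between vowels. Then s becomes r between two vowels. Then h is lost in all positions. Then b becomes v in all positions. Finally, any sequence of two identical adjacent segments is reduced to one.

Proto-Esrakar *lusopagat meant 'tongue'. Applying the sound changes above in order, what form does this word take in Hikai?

Hikai: start from *lusopagat.
  rule 1 (intervocalic lenition): lusopagat → lusofahat
  rule 2 (rhotacism): lusofahat → lurofahat
  rule 3 (h-loss): lurofahat → lurofaat
  rule 4: no change — lurofaat
  rule 5 (degemination): lurofaat → lurofat
  ⇒ Hikai lurofat

lurofat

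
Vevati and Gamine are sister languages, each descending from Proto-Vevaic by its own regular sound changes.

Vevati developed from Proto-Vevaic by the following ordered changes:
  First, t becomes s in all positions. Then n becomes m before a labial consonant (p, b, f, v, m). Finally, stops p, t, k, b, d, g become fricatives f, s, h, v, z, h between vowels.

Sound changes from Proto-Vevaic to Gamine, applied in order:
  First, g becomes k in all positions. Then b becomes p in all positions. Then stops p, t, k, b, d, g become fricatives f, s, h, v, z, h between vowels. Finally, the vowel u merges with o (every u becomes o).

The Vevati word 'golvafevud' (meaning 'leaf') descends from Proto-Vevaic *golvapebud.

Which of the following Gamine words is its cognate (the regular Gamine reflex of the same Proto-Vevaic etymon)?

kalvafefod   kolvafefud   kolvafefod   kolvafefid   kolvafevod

Gamine: start from *golvapebud.
  rule 1 (unconditioned shift): golvapebud → kolvapebud
  rule 2 (unconditioned shift): kolvapebud → kolvapepud
  rule 3 (intervocalic lenition): kolvapepud → kolvafefud
  rule 4 (vowel merger): kolvafefud → kolvafefod
  ⇒ Gamine kolvafefod
Among the options, 'kolvafefod' alone shows every Gamine change applied in order.

kolvafefod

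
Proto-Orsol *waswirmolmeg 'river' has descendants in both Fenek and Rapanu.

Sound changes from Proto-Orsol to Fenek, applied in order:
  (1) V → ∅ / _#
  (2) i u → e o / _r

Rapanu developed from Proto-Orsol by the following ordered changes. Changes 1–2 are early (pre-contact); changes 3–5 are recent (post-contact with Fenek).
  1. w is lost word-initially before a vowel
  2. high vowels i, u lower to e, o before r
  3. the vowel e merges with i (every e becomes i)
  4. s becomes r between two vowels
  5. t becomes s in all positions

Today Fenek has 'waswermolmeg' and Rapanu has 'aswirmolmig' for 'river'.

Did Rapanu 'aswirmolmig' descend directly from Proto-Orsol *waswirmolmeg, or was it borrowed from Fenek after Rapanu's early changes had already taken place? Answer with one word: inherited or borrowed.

inherited

If inherited, *waswirmolmeg would pass through all of Rapanu's changes:
Rapanu: start from *waswirmolmeg.
  rule 1 (glide loss): waswirmolmeg → aswirmolmeg
  rule 2 (pre-rhotic lowering): aswirmolmeg → aswermolmeg
  rule 3 (vowel merger): aswermolmeg → aswirmolmig
  rule 4: no change — aswirmolmig
  rule 5: no change — aswirmolmig
  ⇒ Rapanu aswirmolmig
If borrowed from Fenek 'waswermolmeg' after the early changes, it would undergo only the recent ones:
  rule 3 (vowel merger): waswermolmeg → waswirmolmig
  rule 4 (rhotacism): no change (waswirmolmig)
  rule 5 (unconditioned shift): no change (waswirmolmig)
  ⇒ as a loan: waswirmolmig
Rapanu 'aswirmolmig' matches the inherited outcome exactly, so it is an inherited cognate, not a loan.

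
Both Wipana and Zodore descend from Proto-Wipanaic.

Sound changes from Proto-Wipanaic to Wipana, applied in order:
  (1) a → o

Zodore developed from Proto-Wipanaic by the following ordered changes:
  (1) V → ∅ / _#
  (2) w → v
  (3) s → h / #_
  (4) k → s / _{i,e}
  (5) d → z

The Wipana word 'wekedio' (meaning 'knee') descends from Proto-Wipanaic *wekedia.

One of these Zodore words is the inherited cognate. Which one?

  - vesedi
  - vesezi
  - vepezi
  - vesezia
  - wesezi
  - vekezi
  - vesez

Zodore: *wekedia > wekedi > vekedi > vesedi > vesezi  (by apocope, unconditioned shift, palatalisation, unconditioned shift)

vesezi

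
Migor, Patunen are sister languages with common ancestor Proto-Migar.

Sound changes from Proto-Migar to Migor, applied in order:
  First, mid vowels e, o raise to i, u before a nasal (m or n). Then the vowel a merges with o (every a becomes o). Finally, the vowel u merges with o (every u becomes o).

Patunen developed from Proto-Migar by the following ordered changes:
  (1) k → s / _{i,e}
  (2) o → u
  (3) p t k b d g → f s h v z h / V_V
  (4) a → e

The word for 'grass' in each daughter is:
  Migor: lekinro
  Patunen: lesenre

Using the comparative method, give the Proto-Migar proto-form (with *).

Position 3: Migor has k, Patunen has s. Migor preserves k here (none of its changes turn any other segment into k), so the proto-segment is *k.
Position 4: Migor has i, Patunen has e. Taking the neighbouring segments as reconstructed: Migor i could go back to *e or *i; Patunen e can only go back to *e — the one source consistent with every daughter is *e.
Position 7: Migor has o, Patunen has e. Taking the neighbouring segments as reconstructed: Migor o could go back to *a or *o or *u; Patunen e could go back to *a or *e — the one source consistent with every daughter is *a.
Verify the candidate proto-form against each daughter:
Migor: *lekenra
  lekenra → lekinra   [pre-nasal raising]
  lekinra → lekinro   [vowel merger]
  lekinro (rule 3 does not apply)
  giving Migor lekinro.
Patunen: *lekenra
  lekenra → lesenra   [palatalisation]
  lesenra (rule 2 does not apply)
  lesenra (rule 3 does not apply)
  lesenra → lesenre   [vowel merger]
  giving Patunen lesenre.
Only *lekenra yields all of Migor lekinro, Patunen lesenre.

*lekenra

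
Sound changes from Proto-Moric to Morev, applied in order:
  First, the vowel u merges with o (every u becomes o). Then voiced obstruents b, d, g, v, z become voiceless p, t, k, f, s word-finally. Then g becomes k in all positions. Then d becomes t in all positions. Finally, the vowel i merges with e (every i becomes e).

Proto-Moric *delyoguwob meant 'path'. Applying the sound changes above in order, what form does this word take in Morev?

telyokowop

Morev: start from *delyoguwob.
  rule 1 (vowel merger): delyoguwob → delyogowob
  rule 2 (final devoicing): delyogowob → delyogowop
  rule 3 (unconditioned shift): delyogowop → delyokowop
  rule 4 (unconditioned shift): delyokowop → telyokowop
  rule 5: no change — telyokowop
  ⇒ Morev telyokowop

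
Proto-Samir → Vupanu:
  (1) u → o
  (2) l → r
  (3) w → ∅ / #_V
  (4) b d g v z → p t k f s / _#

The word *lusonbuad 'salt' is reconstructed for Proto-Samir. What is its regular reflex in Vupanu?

rosonboat

Vupanu: *lusonbuad
  lusonbuad → losonboad   [vowel merger]
  losonboad → rosonboad   [unconditioned shift]
  rosonboad (rule 3 does not apply)
  rosonboad → rosonboat   [final devoicing]
  giving Vupanu rosonboat.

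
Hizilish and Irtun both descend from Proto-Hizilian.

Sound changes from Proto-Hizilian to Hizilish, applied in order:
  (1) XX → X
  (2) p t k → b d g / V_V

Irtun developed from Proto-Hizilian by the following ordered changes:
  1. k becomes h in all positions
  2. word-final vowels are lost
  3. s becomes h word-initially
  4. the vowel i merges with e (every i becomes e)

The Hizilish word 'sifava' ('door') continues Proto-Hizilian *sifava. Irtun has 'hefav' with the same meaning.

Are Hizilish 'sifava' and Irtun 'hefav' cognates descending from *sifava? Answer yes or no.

yes

Derive the expected Irtun reflex of *sifava:
Irtun: start from *sifava.
  rule 1: no change — sifava
  rule 2 (apocope): sifava → sifav
  rule 3 (debuccalisation): sifav → hifav
  rule 4 (vowel merger): hifav → hefav
  ⇒ Irtun hefav
Irtun 'hefav' matches the regular reflex exactly, so the pair is cognate.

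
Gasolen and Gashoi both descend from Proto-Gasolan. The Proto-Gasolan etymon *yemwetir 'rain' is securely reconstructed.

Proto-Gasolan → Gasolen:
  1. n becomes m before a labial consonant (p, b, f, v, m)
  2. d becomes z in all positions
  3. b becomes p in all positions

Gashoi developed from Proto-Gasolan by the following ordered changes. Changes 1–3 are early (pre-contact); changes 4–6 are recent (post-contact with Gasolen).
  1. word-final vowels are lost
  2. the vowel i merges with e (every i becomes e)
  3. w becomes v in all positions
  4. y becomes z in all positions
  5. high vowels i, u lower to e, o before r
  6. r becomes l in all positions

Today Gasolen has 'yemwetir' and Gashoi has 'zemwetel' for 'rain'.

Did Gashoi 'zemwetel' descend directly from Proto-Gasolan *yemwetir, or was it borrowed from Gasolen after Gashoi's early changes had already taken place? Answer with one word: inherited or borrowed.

If inherited, *yemwetir would pass through all of Gashoi's changes:
Gashoi: start from *yemwetir.
  rule 1: no change — yemwetir
  rule 2 (vowel merger): yemwetir → yemweter
  rule 3 (unconditioned shift): yemweter → yemveter
  rule 4 (unconditioned shift): yemveter → zemveter
  rule 5: no change — zemveter
  rule 6 (unconditioned shift): zemveter → zemvetel
  ⇒ Gashoi zemvetel
If borrowed from Gasolen 'yemwetir' after the early changes, it would undergo only the recent ones:
  rule 4 (unconditioned shift): yemwetir → zemwetir
  rule 5 (pre-rhotic lowering): zemwetir → zemweter
  rule 6 (unconditioned shift): zemweter → zemwetel
  ⇒ as a loan: zemwetel
Gashoi 'zemwetel' matches the loan outcome 'zemwetel', not the inherited 'zemvetel' — it skipped the early Gashoi changes, so it was borrowed from Gasolen.

borrowed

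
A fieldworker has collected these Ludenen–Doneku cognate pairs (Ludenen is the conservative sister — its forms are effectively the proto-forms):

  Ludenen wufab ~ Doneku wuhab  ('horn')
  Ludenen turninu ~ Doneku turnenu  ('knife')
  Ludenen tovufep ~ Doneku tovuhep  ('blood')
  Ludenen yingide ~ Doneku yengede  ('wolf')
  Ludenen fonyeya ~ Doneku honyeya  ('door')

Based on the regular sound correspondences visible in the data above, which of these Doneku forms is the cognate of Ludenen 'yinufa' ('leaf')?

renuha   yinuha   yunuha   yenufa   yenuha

turninu ~ turnenu, yingide ~ yengede — Ludenen i corresponds to Doneku e after a consonant, before a nasal.
wufab ~ wuhab — Ludenen f corresponds to Doneku h between vowels (before a back vowel).
Applying these to Ludenen 'yinufa':
  yinufa → yenufa   (i→e after a consonant, before a nasal)
  yenufa → yenuha   (f→h between vowels (before a back vowel))
So the Doneku cognate is 'yenuha'.

yenuha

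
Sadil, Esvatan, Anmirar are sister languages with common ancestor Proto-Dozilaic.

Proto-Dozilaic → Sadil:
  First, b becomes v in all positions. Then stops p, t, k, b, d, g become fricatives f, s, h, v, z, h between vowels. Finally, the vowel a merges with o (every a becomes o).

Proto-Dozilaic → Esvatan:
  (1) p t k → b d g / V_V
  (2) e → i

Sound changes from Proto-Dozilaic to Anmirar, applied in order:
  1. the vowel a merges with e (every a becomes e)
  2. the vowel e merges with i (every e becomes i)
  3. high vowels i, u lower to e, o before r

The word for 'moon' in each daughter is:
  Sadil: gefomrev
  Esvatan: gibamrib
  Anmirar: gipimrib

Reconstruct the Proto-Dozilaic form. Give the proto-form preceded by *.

*gepamreb

Position 7: Sadil has e, Esvatan has i, Anmirar has i. Sadil preserves e here (none of its changes turn any other segment into e), so the proto-segment is *e.
Position 8: Sadil has v, Esvatan has b, Anmirar has b. Anmirar preserves b here (none of its changes turn any other segment into b), so the proto-segment is *b.
Continuing position by position gives *gepamreb; check it forward:
Sadil: start from *gepamreb.
  rule 1 (unconditioned shift): gepamreb → gepamrev
  rule 2 (intervocalic lenition): gepamrev → gefamrev
  rule 3 (vowel merger): gefamrev → gefomrev
  ⇒ Sadil gefomrev
Esvatan: *gepamreb > gebamreb > gibamrib  (by intervocalic voicing, vowel merger)
Anmirar: start from *gepamreb.
  rule 1 (vowel merger): gepamreb → gepemreb
  rule 2 (vowel merger): gepemreb → gipimrib
  rule 3: no change — gipimrib
  ⇒ Anmirar gipimrib
*gepamreb is the unique common source.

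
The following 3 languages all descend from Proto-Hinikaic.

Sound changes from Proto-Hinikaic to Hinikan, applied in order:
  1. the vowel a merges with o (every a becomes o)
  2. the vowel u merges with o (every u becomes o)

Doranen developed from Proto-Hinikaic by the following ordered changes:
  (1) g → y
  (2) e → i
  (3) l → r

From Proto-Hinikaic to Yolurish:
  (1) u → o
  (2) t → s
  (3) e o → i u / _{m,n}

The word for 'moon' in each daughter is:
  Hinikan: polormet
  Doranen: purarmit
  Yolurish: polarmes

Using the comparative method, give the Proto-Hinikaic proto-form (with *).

*pularmet

Position 3: Hinikan has l, Doranen has r, Yolurish has l. Hinikan preserves l here (none of its changes turn any other segment into l), so the proto-segment is *l.
Position 7: Hinikan has e, Doranen has i, Yolurish has e. Hinikan preserves e here (none of its changes turn any other segment into e), so the proto-segment is *e.
Position 2: Hinikan has o, Doranen has u, Yolurish has o. Doranen preserves u here (none of its changes turn any other segment into u), so the proto-segment is *u.
This points to *pularmet. Verify forward in each daughter:
Hinikan: start from *pularmet.
  rule 1 (vowel merger): pularmet → pulormet
  rule 2 (vowel merger): pulormet → polormet
  ⇒ Hinikan polormet
Doranen: start from *pularmet.
  rule 1: no change — pularmet
  rule 2 (vowel merger): pularmet → pularmit
  rule 3 (unconditioned shift): pularmit → purarmit
  ⇒ Doranen purarmit
Yolurish: *pularmet > polarmet > polarmes  (by vowel merger, unconditioned shift)
No other proto-form is consistent with every reflex, so the reconstruction is *pularmet.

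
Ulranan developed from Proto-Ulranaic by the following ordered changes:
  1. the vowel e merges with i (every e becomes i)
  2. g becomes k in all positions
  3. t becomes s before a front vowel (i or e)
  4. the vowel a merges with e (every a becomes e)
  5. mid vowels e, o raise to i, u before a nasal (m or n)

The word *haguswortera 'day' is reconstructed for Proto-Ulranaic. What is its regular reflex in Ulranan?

Ulranan: *haguswortera
  haguswortera → haguswortira   [vowel merger]
  haguswortira → hakuswortira   [unconditioned shift]
  hakuswortira → hakusworsira   [palatalisation]
  hakusworsira → hekusworsire   [vowel merger]
  hekusworsire (rule 5 does not apply)
  giving Ulranan hekusworsire.

hekusworsire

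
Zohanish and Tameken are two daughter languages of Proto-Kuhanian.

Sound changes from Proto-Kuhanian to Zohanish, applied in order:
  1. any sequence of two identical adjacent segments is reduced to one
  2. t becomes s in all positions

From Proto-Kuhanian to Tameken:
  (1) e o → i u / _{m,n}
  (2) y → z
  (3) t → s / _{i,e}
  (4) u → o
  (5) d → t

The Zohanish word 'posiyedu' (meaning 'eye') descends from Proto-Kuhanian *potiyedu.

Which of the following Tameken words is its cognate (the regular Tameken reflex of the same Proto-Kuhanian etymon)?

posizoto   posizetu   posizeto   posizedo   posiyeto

Tameken: start from *potiyedu.
  rule 1: no change — potiyedu
  rule 2 (unconditioned shift): potiyedu → potizedu
  rule 3 (palatalisation): potizedu → posizedu
  rule 4 (vowel merger): posizedu → posizedo
  rule 5 (unconditioned shift): posizedo → posizeto
  ⇒ Tameken posizeto
Among the options, 'posizeto' alone shows every Tameken change applied in order.

posizeto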